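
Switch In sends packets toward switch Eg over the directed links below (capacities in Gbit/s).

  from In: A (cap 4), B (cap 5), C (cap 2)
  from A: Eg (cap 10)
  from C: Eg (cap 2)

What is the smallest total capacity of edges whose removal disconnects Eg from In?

6

Augment In→A→Eg: bottleneck 4, flow now 4.
Augment In→C→Eg: bottleneck 2, flow now 6.
No augmenting path remains; maximum flow = 6.
By max-flow min-cut, the minimum cut capacity equals the max flow.
In the residual graph, reachable from In: {In, B}.
Min-cut edges: In→A (4), In→C (2); capacity 4 + 2 = 6.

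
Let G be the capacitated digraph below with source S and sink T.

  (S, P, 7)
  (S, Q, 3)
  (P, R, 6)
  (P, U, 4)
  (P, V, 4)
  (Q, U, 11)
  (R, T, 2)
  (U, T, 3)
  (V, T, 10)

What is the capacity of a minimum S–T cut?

9

Augment S→P→R→T: bottleneck 2, flow now 2.
Augment S→P→U→T: bottleneck 3, flow now 5.
Augment S→P→V→T: bottleneck 2, flow now 7.
Augment S→Q→U→P→V→T: bottleneck 2, flow now 9. (uses reverse residual edge)
No augmenting path remains; maximum flow = 9.
By max-flow min-cut, the minimum cut capacity equals the max flow.
In the residual graph, reachable from S: {S, P, Q, R, U}.
Min-cut edges: P→V (4), R→T (2), U→T (3); capacity 4 + 2 + 3 = 9.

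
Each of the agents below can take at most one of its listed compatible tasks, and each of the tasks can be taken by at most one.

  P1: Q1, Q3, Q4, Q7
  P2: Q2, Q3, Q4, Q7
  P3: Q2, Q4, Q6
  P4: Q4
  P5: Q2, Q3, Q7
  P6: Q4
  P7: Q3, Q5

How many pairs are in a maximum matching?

6

Unit-capacity flow: source→left, listed edges, right→sink; max matching = max flow.
Augmenting path P1→Q1 (+1); matched 1.
Augmenting path P2→Q2 (+1); matched 2.
Augmenting path P3→Q4 (+1); matched 3.
Augmenting path P5→Q3 (+1); matched 4.
Augmenting path P7→Q5 (+1); matched 5.
Augmenting path P4→Q4→P3→Q6 (+1); matched 6.
No augmenting path remains; maximum matching = 6.
König certificate: {P1, P2, P3, P5, P7, Q4} is a vertex cover of size 6 (every listed pair touches it), so no matching can be larger.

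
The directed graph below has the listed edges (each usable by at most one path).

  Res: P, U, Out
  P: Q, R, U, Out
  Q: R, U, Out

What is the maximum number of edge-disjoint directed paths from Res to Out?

2

Assign every edge capacity 1; by Menger, the answer equals the max flow.
Path Res→Out (+1); total 1.
Path Res→P→Out (+1); total 2.
No residual Res→Out path; max flow = 2.
Certifying cut of size 2: {Res→Out, Res→P}.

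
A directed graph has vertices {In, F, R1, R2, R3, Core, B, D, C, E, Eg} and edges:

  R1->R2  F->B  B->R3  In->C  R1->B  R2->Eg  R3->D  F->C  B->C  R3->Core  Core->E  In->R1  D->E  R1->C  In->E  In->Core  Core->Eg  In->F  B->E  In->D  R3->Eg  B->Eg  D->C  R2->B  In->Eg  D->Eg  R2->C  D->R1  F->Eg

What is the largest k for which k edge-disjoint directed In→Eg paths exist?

5

Assign every edge capacity 1; by Menger, the answer equals the max flow.
Path In→Eg (+1); total 1.
Path In→F→Eg (+1); total 2.
Path In→Core→Eg (+1); total 3.
Path In→D→Eg (+1); total 4.
Path In→R1→R2→Eg (+1); total 5.
No residual In→Eg path; max flow = 5.
Certifying cut of size 5: {In→Core, In→D, In→Eg, In→F, In→R1}.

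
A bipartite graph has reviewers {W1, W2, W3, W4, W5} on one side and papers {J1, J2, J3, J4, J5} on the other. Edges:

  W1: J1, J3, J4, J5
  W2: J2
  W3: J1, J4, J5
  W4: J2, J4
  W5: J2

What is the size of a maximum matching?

4

Unit-capacity flow: source→left, listed edges, right→sink; max matching = max flow.
Augmenting path W1→J1 (+1); matched 1.
Augmenting path W2→J2 (+1); matched 2.
Augmenting path W3→J4 (+1); matched 3.
Augmenting path W4→J4→W3→J5 (+1); matched 4.
No augmenting path remains; maximum matching = 4.
König certificate: {W1, W3, W4, J2} is a vertex cover of size 4 (every listed pair touches it), so no matching can be larger.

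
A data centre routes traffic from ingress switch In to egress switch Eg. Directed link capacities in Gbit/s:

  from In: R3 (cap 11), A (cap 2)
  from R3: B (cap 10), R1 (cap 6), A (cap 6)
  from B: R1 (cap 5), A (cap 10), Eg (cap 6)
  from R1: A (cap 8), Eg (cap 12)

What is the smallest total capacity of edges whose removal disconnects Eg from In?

11

Augment In→R3→B→Eg: bottleneck 6, flow now 6.
Augment In→R3→R1→Eg: bottleneck 5, flow now 11.
No augmenting path remains; maximum flow = 11.
By max-flow min-cut, the minimum cut capacity equals the max flow.
In the residual graph, reachable from In: {In, A}.
Min-cut edges: In→R3 (11); capacity 11 = 11.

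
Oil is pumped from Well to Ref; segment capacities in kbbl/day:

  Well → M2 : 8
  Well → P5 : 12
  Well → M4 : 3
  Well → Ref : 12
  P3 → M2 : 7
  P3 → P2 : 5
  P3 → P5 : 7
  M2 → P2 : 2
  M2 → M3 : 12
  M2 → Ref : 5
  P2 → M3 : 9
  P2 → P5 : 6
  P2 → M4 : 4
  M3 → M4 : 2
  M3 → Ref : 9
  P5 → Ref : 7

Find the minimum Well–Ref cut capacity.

Augment Well→Ref: bottleneck 12, flow now 12.
Augment Well→M2→Ref: bottleneck 5, flow now 17.
Augment Well→P5→Ref: bottleneck 7, flow now 24.
Augment Well→M2→M3→Ref: bottleneck 3, flow now 27.
No augmenting path remains; maximum flow = 27.
By max-flow min-cut, the minimum cut capacity equals the max flow.
In the residual graph, reachable from Well: {Well, P5, M4}.
Min-cut edges: Well→M2 (8), Well→Ref (12), P5→Ref (7); capacity 8 + 12 + 7 = 27.

27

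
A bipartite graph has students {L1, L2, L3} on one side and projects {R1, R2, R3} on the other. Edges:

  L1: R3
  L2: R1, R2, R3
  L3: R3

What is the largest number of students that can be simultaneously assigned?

2

Unit-capacity flow: source→left, listed edges, right→sink; max matching = max flow.
Augmenting path L1→R3 (+1); matched 1.
Augmenting path L2→R1 (+1); matched 2.
No augmenting path remains; maximum matching = 2.
König certificate: {L2, R3} is a vertex cover of size 2 (every listed pair touches it), so no matching can be larger.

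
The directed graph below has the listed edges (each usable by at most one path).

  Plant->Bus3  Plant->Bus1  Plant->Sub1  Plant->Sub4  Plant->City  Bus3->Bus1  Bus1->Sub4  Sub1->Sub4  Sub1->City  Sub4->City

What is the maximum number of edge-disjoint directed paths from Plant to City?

3

Assign every edge capacity 1; by Menger, the answer equals the max flow.
Path Plant→City (+1); total 1.
Path Plant→Sub1→City (+1); total 2.
Path Plant→Sub4→City (+1); total 3.
No residual Plant→City path; max flow = 3.
Certifying cut of size 3: {Plant→City, Plant→Sub1, Sub4→City}.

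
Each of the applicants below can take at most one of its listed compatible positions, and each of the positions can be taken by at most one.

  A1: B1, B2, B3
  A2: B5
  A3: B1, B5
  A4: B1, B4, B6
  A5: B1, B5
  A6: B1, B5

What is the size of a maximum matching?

Unit-capacity flow: source→left, listed edges, right→sink; max matching = max flow.
Augmenting path A1→B1 (+1); matched 1.
Augmenting path A2→B5 (+1); matched 2.
Augmenting path A4→B4 (+1); matched 3.
Augmenting path A3→B1→A1→B2 (+1); matched 4.
No augmenting path remains; maximum matching = 4.
König certificate: {A1, A4, B1, B5} is a vertex cover of size 4 (every listed pair touches it), so no matching can be larger.

4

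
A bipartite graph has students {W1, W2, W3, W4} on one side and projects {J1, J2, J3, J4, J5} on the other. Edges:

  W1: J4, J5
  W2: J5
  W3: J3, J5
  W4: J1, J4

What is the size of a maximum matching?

4

Unit-capacity flow: source→left, listed edges, right→sink; max matching = max flow.
Augmenting path W1→J4 (+1); matched 1.
Augmenting path W2→J5 (+1); matched 2.
Augmenting path W3→J3 (+1); matched 3.
Augmenting path W4→J1 (+1); matched 4.
No augmenting path remains; maximum matching = 4.
König certificate: {W1, W2, W3, W4} is a vertex cover of size 4 (every listed pair touches it), so no matching can be larger.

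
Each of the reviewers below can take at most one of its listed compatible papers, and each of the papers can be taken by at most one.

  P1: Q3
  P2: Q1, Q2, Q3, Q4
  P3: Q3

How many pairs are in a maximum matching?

Unit-capacity flow: source→left, listed edges, right→sink; max matching = max flow.
Augmenting path P1→Q3 (+1); matched 1.
Augmenting path P2→Q1 (+1); matched 2.
No augmenting path remains; maximum matching = 2.
König certificate: {P2, Q3} is a vertex cover of size 2 (every listed pair touches it), so no matching can be larger.

2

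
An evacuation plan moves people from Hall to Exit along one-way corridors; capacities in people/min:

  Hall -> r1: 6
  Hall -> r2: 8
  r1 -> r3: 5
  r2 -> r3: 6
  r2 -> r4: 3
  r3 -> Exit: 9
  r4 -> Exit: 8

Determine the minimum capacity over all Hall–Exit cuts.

12

Augment Hall→r1→r3→Exit: bottleneck 5, flow now 5.
Augment Hall→r2→r3→Exit: bottleneck 4, flow now 9.
Augment Hall→r2→r4→Exit: bottleneck 3, flow now 12.
No augmenting path remains; maximum flow = 12.
By max-flow min-cut, the minimum cut capacity equals the max flow.
In the residual graph, reachable from Hall: {Hall, r1, r2, r3}.
Min-cut edges: r2→r4 (3), r3→Exit (9); capacity 3 + 9 = 12.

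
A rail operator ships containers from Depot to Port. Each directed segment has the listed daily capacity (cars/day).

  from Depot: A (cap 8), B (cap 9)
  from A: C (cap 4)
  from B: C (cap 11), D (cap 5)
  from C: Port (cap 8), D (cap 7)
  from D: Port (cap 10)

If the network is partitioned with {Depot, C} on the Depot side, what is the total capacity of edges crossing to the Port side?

Edges leaving {Depot, C}: Depot→A (8), Depot→B (9), C→D (7), C→Port (8).
Cut capacity = 8 + 9 + 7 + 8 = 32.

32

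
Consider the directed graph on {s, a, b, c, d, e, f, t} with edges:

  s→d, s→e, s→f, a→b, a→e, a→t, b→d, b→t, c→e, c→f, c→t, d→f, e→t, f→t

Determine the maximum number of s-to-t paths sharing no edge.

2

Assign every edge capacity 1; by Menger, the answer equals the max flow.
Path s→e→t (+1); total 1.
Path s→f→t (+1); total 2.
No residual s→t path; max flow = 2.
Certifying cut of size 2: {f→t, s→e}.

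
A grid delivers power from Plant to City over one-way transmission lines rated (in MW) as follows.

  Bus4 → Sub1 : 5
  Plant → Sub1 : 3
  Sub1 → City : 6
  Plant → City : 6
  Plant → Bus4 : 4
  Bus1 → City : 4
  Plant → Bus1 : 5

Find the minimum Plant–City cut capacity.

Augment Plant→City: bottleneck 6, flow now 6.
Augment Plant→Bus1→City: bottleneck 4, flow now 10.
Augment Plant→Sub1→City: bottleneck 3, flow now 13.
Augment Plant→Bus4→Sub1→City: bottleneck 3, flow now 16.
No augmenting path remains; maximum flow = 16.
By max-flow min-cut, the minimum cut capacity equals the max flow.
In the residual graph, reachable from Plant: {Plant, Bus1, Bus4, Sub1}.
Min-cut edges: Plant→City (6), Bus1→City (4), Sub1→City (6); capacity 6 + 4 + 6 = 16.

16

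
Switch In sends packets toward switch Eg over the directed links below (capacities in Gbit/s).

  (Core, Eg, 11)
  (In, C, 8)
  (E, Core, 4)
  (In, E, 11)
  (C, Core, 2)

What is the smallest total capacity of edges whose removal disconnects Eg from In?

Augment In→E→Core→Eg: bottleneck 4, flow now 4.
Augment In→C→Core→Eg: bottleneck 2, flow now 6.
No augmenting path remains; maximum flow = 6.
By max-flow min-cut, the minimum cut capacity equals the max flow.
In the residual graph, reachable from In: {In, E, C}.
Min-cut edges: E→Core (4), C→Core (2); capacity 4 + 2 = 6.

6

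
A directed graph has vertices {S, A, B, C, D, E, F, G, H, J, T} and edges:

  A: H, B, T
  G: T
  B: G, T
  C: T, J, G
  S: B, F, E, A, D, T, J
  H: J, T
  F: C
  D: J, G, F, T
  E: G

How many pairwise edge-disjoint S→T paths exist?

Assign every edge capacity 1; by Menger, the answer equals the max flow.
Path S→T (+1); total 1.
Path S→A→T (+1); total 2.
Path S→B→T (+1); total 3.
Path S→D→T (+1); total 4.
Path S→E→G→T (+1); total 5.
Path S→F→C→T (+1); total 6.
No residual S→T path; max flow = 6.
Certifying cut of size 6: {S→A, S→B, S→D, S→E, S→F, S→T}.

6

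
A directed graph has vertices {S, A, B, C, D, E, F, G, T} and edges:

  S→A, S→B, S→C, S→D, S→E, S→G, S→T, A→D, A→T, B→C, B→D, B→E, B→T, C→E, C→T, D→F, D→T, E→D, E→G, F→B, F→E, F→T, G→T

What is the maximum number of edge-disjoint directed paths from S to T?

Assign every edge capacity 1; by Menger, the answer equals the max flow.
Path S→T (+1); total 1.
Path S→A→T (+1); total 2.
Path S→B→T (+1); total 3.
Path S→C→T (+1); total 4.
Path S→D→T (+1); total 5.
Path S→G→T (+1); total 6.
Path S→E→D→F→T (+1); total 7.
No residual S→T path; max flow = 7.
Certifying cut of size 7: {S→A, S→B, S→C, S→D, S→E, S→G, S→T}.

7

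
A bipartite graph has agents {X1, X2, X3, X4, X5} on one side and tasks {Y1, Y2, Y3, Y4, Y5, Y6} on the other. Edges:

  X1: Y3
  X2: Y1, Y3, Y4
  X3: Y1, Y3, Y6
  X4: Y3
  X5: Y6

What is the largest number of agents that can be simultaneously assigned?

4

Unit-capacity flow: source→left, listed edges, right→sink; max matching = max flow.
Augmenting path X1→Y3 (+1); matched 1.
Augmenting path X2→Y1 (+1); matched 2.
Augmenting path X3→Y6 (+1); matched 3.
Augmenting path X5→Y6→X3→Y1→X2→Y4 (+1); matched 4.
No augmenting path remains; maximum matching = 4.
König certificate: {X2, X3, X5, Y3} is a vertex cover of size 4 (every listed pair touches it), so no matching can be larger.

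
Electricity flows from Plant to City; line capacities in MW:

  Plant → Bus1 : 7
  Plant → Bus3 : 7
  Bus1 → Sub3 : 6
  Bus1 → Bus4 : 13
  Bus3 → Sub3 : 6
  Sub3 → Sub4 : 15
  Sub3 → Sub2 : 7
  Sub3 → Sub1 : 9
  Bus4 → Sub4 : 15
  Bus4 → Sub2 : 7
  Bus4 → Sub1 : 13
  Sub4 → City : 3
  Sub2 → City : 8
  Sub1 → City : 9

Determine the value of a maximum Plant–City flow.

13

Augment Plant→Bus1→Sub3→Sub4→City: bottleneck 3, flow now 3.
Augment Plant→Bus1→Sub3→Sub2→City: bottleneck 3, flow now 6.
Augment Plant→Bus1→Bus4→Sub2→City: bottleneck 1, flow now 7.
Augment Plant→Bus3→Sub3→Sub2→City: bottleneck 4, flow now 11.
Augment Plant→Bus3→Sub3→Sub1→City: bottleneck 2, flow now 13.
No augmenting path remains; maximum flow = 13.
In the residual graph, reachable from Plant: {Plant, Bus3}.
Min-cut edges: Plant→Bus1 (7), Bus3→Sub3 (6); capacity 7 + 6 = 13.
This cut is saturated, so no flow can exceed 13.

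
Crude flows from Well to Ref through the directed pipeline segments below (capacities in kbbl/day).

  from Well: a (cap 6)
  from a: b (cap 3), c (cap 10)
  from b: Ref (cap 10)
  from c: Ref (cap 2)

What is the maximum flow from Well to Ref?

Augment Well→a→b→Ref: bottleneck 3, flow now 3.
Augment Well→a→c→Ref: bottleneck 2, flow now 5.
No augmenting path remains; maximum flow = 5.
In the residual graph, reachable from Well: {Well, a, c}.
Min-cut edges: a→b (3), c→Ref (2); capacity 3 + 2 = 5.
This cut is saturated, so no flow can exceed 5.

5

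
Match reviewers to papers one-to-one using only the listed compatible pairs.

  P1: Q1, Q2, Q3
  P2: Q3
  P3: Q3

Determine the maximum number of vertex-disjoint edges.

Unit-capacity flow: source→left, listed edges, right→sink; max matching = max flow.
Augmenting path P1→Q1 (+1); matched 1.
Augmenting path P2→Q3 (+1); matched 2.
No augmenting path remains; maximum matching = 2.
König certificate: {P1, Q3} is a vertex cover of size 2 (every listed pair touches it), so no matching can be larger.

2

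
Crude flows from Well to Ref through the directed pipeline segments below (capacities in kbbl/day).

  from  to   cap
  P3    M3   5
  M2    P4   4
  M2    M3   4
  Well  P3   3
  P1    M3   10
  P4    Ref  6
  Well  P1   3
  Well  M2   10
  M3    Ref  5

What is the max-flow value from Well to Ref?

9

Augment Well→M2→M3→Ref: bottleneck 4, flow now 4.
Augment Well→M2→P4→Ref: bottleneck 4, flow now 8.
Augment Well→P3→M3→Ref: bottleneck 1, flow now 9.
No augmenting path remains; maximum flow = 9.
In the residual graph, reachable from Well: {Well, M2, P3, P1, M3}.
Min-cut edges: M2→P4 (4), M3→Ref (5); capacity 4 + 5 = 9.
This cut is saturated, so no flow can exceed 9.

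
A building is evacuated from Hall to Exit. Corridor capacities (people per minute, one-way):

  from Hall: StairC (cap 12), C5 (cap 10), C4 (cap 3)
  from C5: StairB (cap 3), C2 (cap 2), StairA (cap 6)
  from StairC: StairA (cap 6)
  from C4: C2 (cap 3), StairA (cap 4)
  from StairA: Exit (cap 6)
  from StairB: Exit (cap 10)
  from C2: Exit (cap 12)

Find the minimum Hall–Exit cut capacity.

14

Augment Hall→C5→StairA→Exit: bottleneck 6, flow now 6.
Augment Hall→C5→StairB→Exit: bottleneck 3, flow now 9.
Augment Hall→C5→C2→Exit: bottleneck 1, flow now 10.
Augment Hall→C4→C2→Exit: bottleneck 3, flow now 13.
Augment Hall→StairC→StairA→C5→C2→Exit: bottleneck 1, flow now 14. (uses reverse residual edge)
No augmenting path remains; maximum flow = 14.
By max-flow min-cut, the minimum cut capacity equals the max flow.
In the residual graph, reachable from Hall: {Hall, C5, StairC, StairA}.
Min-cut edges: Hall→C4 (3), C5→StairB (3), C5→C2 (2), StairA→Exit (6); capacity 3 + 3 + 2 + 6 = 14.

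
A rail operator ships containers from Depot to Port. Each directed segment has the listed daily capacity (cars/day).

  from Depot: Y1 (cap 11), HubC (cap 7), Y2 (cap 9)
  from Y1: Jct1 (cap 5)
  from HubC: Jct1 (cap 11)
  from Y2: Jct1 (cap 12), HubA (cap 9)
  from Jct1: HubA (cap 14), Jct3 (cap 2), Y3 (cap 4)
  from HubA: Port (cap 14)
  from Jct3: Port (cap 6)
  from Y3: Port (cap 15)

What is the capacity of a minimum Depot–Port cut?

Augment Depot→Y2→HubA→Port: bottleneck 9, flow now 9.
Augment Depot→Y1→Jct1→HubA→Port: bottleneck 5, flow now 14.
Augment Depot→HubC→Jct1→Jct3→Port: bottleneck 2, flow now 16.
Augment Depot→HubC→Jct1→Y3→Port: bottleneck 4, flow now 20.
No augmenting path remains; maximum flow = 20.
By max-flow min-cut, the minimum cut capacity equals the max flow.
In the residual graph, reachable from Depot: {Depot, Y1, HubC, Y2, Jct1, HubA}.
Min-cut edges: Jct1→Jct3 (2), Jct1→Y3 (4), HubA→Port (14); capacity 2 + 4 + 14 = 20.

20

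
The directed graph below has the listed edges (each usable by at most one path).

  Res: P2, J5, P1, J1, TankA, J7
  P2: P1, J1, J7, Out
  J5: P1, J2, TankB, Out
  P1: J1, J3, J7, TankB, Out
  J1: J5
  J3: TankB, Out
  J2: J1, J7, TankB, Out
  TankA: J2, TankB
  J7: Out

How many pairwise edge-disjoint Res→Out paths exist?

6

Assign every edge capacity 1; by Menger, the answer equals the max flow.
Path Res→P2→Out (+1); total 1.
Path Res→J5→Out (+1); total 2.
Path Res→P1→Out (+1); total 3.
Path Res→J7→Out (+1); total 4.
Path Res→TankA→J2→Out (+1); total 5.
Path Res→J1→J5→P1→J3→Out (+1); total 6.
No residual Res→Out path; max flow = 6.
Certifying cut of size 6: {Res→J1, Res→J5, Res→J7, Res→P1, Res→P2, Res→TankA}.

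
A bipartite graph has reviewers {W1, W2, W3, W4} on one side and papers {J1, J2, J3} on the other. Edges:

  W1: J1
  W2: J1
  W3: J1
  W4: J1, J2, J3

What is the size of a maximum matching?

Unit-capacity flow: source→left, listed edges, right→sink; max matching = max flow.
Augmenting path W1→J1 (+1); matched 1.
Augmenting path W4→J2 (+1); matched 2.
No augmenting path remains; maximum matching = 2.
König certificate: {W4, J1} is a vertex cover of size 2 (every listed pair touches it), so no matching can be larger.

2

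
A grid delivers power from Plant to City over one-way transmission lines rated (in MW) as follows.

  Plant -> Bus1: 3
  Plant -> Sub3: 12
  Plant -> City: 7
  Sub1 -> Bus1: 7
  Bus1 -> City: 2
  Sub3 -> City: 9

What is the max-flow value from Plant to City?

Augment Plant→City: bottleneck 7, flow now 7.
Augment Plant→Bus1→City: bottleneck 2, flow now 9.
Augment Plant→Sub3→City: bottleneck 9, flow now 18.
No augmenting path remains; maximum flow = 18.
In the residual graph, reachable from Plant: {Plant, Bus1, Sub3}.
Min-cut edges: Plant→City (7), Bus1→City (2), Sub3→City (9); capacity 7 + 2 + 9 = 18.
This cut is saturated, so no flow can exceed 18.

18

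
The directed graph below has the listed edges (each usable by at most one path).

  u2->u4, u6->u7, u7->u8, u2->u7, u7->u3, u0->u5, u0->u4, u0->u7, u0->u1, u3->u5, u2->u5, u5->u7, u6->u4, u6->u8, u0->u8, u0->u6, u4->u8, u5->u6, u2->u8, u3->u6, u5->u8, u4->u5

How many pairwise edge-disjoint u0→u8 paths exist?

Assign every edge capacity 1; by Menger, the answer equals the max flow.
Path u0→u8 (+1); total 1.
Path u0→u4→u8 (+1); total 2.
Path u0→u5→u8 (+1); total 3.
Path u0→u6→u8 (+1); total 4.
Path u0→u7→u8 (+1); total 5.
No residual u0→u8 path; max flow = 5.
Certifying cut of size 5: {u0→u4, u0→u5, u0→u6, u0→u7, u0→u8}.

5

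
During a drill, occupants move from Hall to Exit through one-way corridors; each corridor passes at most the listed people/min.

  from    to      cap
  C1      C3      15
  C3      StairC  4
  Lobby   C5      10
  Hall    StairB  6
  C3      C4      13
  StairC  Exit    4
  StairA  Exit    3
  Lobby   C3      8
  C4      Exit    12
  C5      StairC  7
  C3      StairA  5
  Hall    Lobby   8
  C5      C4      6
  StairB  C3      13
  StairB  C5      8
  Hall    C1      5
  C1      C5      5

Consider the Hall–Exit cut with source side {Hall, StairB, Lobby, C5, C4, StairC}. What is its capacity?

Edges leaving {Hall, StairB, Lobby, C5, C4, StairC}: Hall→C1 (5), StairB→C3 (13), Lobby→C3 (8), C4→Exit (12), StairC→Exit (4).
Cut capacity = 5 + 13 + 8 + 12 + 4 = 42.

42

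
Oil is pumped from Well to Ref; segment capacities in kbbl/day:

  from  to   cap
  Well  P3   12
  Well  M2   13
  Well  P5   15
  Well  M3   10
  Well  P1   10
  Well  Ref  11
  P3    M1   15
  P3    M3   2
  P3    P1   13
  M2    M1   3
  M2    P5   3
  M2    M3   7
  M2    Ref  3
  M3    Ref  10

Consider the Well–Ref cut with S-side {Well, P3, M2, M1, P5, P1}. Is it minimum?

No — its capacity is 33, but the minimum cut has capacity 24.

Given cut capacity: 10 + 11 + 2 + 7 + 3 = 33.
Augment Well→Ref: bottleneck 11, flow now 11.
Augment Well→M2→Ref: bottleneck 3, flow now 14.
Augment Well→M3→Ref: bottleneck 10, flow now 24.
No augmenting path remains; maximum flow = 24.
In the residual graph, reachable from Well: {Well, P3, M2, M1, P5, M3, P1}.
Min-cut edges: Well→Ref (11), M2→Ref (3), M3→Ref (10); capacity 11 + 3 + 10 = 24.
Cut capacity 33 exceeds the max flow 24, so it is not minimum.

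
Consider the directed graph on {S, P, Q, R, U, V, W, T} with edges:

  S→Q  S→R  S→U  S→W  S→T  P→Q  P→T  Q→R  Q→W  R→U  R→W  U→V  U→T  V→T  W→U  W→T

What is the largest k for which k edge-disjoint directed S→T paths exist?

Assign every edge capacity 1; by Menger, the answer equals the max flow.
Path S→T (+1); total 1.
Path S→U→T (+1); total 2.
Path S→W→T (+1); total 3.
Path S→R→U→V→T (+1); total 4.
No residual S→T path; max flow = 4.
Certifying cut of size 4: {S→T, U→T, U→V, W→T}.

4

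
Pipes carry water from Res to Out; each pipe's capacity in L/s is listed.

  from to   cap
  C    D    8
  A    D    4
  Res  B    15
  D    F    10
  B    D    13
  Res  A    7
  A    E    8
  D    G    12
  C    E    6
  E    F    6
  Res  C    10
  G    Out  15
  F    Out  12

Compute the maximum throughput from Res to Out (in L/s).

Augment Res→A→D→F→Out: bottleneck 4, flow now 4.
Augment Res→A→E→F→Out: bottleneck 3, flow now 7.
Augment Res→B→D→F→Out: bottleneck 5, flow now 12.
Augment Res→B→D→G→Out: bottleneck 8, flow now 20.
Augment Res→C→D→G→Out: bottleneck 4, flow now 24.
No augmenting path remains; maximum flow = 24.
In the residual graph, reachable from Res: {Res, A, B, C, D, E, F}.
Min-cut edges: D→G (12), F→Out (12); capacity 12 + 12 = 24.
This cut is saturated, so no flow can exceed 24.

24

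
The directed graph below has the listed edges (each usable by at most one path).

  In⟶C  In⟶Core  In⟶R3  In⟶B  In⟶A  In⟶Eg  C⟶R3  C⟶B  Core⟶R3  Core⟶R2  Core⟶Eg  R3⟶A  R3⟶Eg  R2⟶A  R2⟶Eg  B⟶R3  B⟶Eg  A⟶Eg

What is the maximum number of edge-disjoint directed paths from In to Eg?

5

Assign every edge capacity 1; by Menger, the answer equals the max flow.
Path In→Eg (+1); total 1.
Path In→Core→Eg (+1); total 2.
Path In→R3→Eg (+1); total 3.
Path In→B→Eg (+1); total 4.
Path In→A→Eg (+1); total 5.
No residual In→Eg path; max flow = 5.
Certifying cut of size 5: {A→Eg, B→Eg, In→Core, In→Eg, R3→Eg}.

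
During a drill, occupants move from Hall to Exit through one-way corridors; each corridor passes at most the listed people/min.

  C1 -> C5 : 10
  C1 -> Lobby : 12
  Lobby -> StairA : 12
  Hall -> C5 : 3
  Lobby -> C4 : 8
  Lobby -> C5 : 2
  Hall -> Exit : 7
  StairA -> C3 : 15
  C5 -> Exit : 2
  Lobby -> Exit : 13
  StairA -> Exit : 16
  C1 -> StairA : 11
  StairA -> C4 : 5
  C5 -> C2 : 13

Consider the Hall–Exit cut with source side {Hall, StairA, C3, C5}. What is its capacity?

43

Edges leaving {Hall, StairA, C3, C5}: Hall→Exit (7), StairA→C4 (5), StairA→Exit (16), C5→C2 (13), C5→Exit (2).
Cut capacity = 7 + 5 + 16 + 13 + 2 = 43.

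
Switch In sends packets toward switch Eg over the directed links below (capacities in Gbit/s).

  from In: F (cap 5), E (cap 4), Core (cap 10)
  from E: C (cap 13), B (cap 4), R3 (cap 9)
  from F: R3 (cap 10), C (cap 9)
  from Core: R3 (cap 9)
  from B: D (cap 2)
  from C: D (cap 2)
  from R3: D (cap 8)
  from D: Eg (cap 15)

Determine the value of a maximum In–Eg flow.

Augment In→E→B→D→Eg: bottleneck 2, flow now 2.
Augment In→E→C→D→Eg: bottleneck 2, flow now 4.
Augment In→F→R3→D→Eg: bottleneck 5, flow now 9.
Augment In→Core→R3→D→Eg: bottleneck 3, flow now 12.
No augmenting path remains; maximum flow = 12.
In the residual graph, reachable from In: {In, E, F, Core, B, C, R3}.
Min-cut edges: B→D (2), C→D (2), R3→D (8); capacity 2 + 2 + 8 = 12.
This cut is saturated, so no flow can exceed 12.

12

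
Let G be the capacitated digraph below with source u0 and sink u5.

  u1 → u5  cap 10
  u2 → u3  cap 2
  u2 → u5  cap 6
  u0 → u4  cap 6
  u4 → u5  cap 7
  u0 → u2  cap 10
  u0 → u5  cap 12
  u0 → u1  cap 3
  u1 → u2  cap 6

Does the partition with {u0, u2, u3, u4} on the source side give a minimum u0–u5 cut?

No — its capacity is 28, but the minimum cut has capacity 27.

Given cut capacity: 3 + 12 + 6 + 7 = 28.
Augment u0→u5: bottleneck 12, flow now 12.
Augment u0→u1→u5: bottleneck 3, flow now 15.
Augment u0→u2→u5: bottleneck 6, flow now 21.
Augment u0→u4→u5: bottleneck 6, flow now 27.
No augmenting path remains; maximum flow = 27.
In the residual graph, reachable from u0: {u0, u2, u3}.
Min-cut edges: u0→u1 (3), u0→u4 (6), u0→u5 (12), u2→u5 (6); capacity 3 + 6 + 12 + 6 = 27.
Cut capacity 28 exceeds the max flow 27, so it is not minimum.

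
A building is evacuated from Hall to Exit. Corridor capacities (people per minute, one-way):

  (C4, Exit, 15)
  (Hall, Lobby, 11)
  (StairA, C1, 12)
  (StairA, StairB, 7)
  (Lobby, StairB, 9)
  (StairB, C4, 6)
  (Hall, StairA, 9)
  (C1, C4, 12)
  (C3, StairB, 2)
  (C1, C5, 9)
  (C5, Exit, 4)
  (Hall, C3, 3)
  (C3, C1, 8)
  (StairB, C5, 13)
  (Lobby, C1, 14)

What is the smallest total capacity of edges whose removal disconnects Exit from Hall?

19

Augment Hall→StairA→C1→C4→Exit: bottleneck 9, flow now 9.
Augment Hall→Lobby→C1→C4→Exit: bottleneck 3, flow now 12.
Augment Hall→Lobby→C1→C5→Exit: bottleneck 4, flow now 16.
Augment Hall→Lobby→StairB→C4→Exit: bottleneck 3, flow now 19.
No augmenting path remains; maximum flow = 19.
By max-flow min-cut, the minimum cut capacity equals the max flow.
In the residual graph, reachable from Hall: {Hall, StairA, Lobby, C3, C1, StairB, C4, C5}.
Min-cut edges: C4→Exit (15), C5→Exit (4); capacity 15 + 4 = 19.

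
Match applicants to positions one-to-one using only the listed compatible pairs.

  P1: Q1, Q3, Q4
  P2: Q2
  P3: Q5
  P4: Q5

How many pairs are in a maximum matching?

3

Unit-capacity flow: source→left, listed edges, right→sink; max matching = max flow.
Augmenting path P1→Q1 (+1); matched 1.
Augmenting path P2→Q2 (+1); matched 2.
Augmenting path P3→Q5 (+1); matched 3.
No augmenting path remains; maximum matching = 3.
König certificate: {P1, P2, Q5} is a vertex cover of size 3 (every listed pair touches it), so no matching can be larger.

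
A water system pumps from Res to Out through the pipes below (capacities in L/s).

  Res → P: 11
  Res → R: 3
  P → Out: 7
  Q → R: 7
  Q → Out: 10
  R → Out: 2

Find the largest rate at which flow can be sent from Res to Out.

9

Augment Res→P→Out: bottleneck 7, flow now 7.
Augment Res→R→Out: bottleneck 2, flow now 9.
No augmenting path remains; maximum flow = 9.
In the residual graph, reachable from Res: {Res, P, R}.
Min-cut edges: P→Out (7), R→Out (2); capacity 7 + 2 = 9.
This cut is saturated, so no flow can exceed 9.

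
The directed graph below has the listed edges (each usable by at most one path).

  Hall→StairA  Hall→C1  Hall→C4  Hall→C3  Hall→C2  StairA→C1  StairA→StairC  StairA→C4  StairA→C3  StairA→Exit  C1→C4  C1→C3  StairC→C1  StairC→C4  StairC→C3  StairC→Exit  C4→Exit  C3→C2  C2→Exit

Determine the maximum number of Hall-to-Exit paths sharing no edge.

Assign every edge capacity 1; by Menger, the answer equals the max flow.
Path Hall→StairA→Exit (+1); total 1.
Path Hall→C4→Exit (+1); total 2.
Path Hall→C2→Exit (+1); total 3.
No residual Hall→Exit path; max flow = 3.
Certifying cut of size 3: {C2→Exit, C4→Exit, Hall→StairA}.

3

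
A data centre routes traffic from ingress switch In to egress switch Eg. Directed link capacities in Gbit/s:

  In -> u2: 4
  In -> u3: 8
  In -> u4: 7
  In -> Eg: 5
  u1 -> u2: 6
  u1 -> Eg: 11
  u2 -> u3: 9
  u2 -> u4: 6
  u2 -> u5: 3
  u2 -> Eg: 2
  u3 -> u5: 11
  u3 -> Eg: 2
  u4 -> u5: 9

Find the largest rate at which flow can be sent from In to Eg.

Augment In→Eg: bottleneck 5, flow now 5.
Augment In→u2→Eg: bottleneck 2, flow now 7.
Augment In→u3→Eg: bottleneck 2, flow now 9.
No augmenting path remains; maximum flow = 9.
In the residual graph, reachable from In: {In, u2, u3, u4, u5}.
Min-cut edges: In→Eg (5), u2→Eg (2), u3→Eg (2); capacity 5 + 2 + 2 = 9.
This cut is saturated, so no flow can exceed 9.

9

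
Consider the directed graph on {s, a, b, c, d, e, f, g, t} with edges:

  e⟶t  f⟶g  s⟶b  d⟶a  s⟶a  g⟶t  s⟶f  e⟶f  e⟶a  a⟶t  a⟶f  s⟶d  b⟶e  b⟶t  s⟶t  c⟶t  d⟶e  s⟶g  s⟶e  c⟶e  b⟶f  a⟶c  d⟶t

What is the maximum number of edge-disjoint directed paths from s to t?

Assign every edge capacity 1; by Menger, the answer equals the max flow.
Path s→t (+1); total 1.
Path s→a→t (+1); total 2.
Path s→b→t (+1); total 3.
Path s→d→t (+1); total 4.
Path s→e→t (+1); total 5.
Path s→g→t (+1); total 6.
No residual s→t path; max flow = 6.
Certifying cut of size 6: {g→t, s→a, s→b, s→d, s→e, s→t}.

6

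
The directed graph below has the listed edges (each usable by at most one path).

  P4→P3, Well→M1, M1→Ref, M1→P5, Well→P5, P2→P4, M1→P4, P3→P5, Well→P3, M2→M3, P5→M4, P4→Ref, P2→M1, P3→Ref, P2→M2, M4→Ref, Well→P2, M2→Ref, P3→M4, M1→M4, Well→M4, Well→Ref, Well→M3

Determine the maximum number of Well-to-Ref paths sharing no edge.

5

Assign every edge capacity 1; by Menger, the answer equals the max flow.
Path Well→Ref (+1); total 1.
Path Well→M1→Ref (+1); total 2.
Path Well→P3→Ref (+1); total 3.
Path Well→M4→Ref (+1); total 4.
Path Well→P2→M2→Ref (+1); total 5.
No residual Well→Ref path; max flow = 5.
Certifying cut of size 5: {M4→Ref, Well→M1, Well→P2, Well→P3, Well→Ref}.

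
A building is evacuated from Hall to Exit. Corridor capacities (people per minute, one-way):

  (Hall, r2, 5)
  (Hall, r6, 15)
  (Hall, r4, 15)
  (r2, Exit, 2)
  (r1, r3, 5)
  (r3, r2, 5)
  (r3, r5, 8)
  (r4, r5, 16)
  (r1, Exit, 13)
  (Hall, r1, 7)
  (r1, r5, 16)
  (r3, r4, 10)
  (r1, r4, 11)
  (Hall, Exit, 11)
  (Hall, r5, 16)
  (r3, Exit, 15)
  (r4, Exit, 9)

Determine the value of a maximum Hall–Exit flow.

Augment Hall→Exit: bottleneck 11, flow now 11.
Augment Hall→r1→Exit: bottleneck 7, flow now 18.
Augment Hall→r2→Exit: bottleneck 2, flow now 20.
Augment Hall→r4→Exit: bottleneck 9, flow now 29.
No augmenting path remains; maximum flow = 29.
In the residual graph, reachable from Hall: {Hall, r2, r4, r5, r6}.
Min-cut edges: Hall→r1 (7), Hall→Exit (11), r2→Exit (2), r4→Exit (9); capacity 7 + 11 + 2 + 9 = 29.
This cut is saturated, so no flow can exceed 29.

29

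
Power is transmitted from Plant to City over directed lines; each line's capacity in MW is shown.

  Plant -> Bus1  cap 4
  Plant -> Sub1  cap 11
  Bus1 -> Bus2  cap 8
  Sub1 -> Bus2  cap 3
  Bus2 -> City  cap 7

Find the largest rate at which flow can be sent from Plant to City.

Augment Plant→Bus1→Bus2→City: bottleneck 4, flow now 4.
Augment Plant→Sub1→Bus2→City: bottleneck 3, flow now 7.
No augmenting path remains; maximum flow = 7.
In the residual graph, reachable from Plant: {Plant, Sub1}.
Min-cut edges: Plant→Bus1 (4), Sub1→Bus2 (3); capacity 4 + 3 = 7.
This cut is saturated, so no flow can exceed 7.

7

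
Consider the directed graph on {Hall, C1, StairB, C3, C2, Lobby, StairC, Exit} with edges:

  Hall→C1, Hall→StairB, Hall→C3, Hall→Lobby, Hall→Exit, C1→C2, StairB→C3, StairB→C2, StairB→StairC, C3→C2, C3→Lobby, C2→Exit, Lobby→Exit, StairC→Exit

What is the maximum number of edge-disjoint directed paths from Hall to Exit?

Assign every edge capacity 1; by Menger, the answer equals the max flow.
Path Hall→Exit (+1); total 1.
Path Hall→Lobby→Exit (+1); total 2.
Path Hall→C1→C2→Exit (+1); total 3.
Path Hall→StairB→StairC→Exit (+1); total 4.
No residual Hall→Exit path; max flow = 4.
Certifying cut of size 4: {C2→Exit, Hall→Exit, Hall→StairB, Lobby→Exit}.

4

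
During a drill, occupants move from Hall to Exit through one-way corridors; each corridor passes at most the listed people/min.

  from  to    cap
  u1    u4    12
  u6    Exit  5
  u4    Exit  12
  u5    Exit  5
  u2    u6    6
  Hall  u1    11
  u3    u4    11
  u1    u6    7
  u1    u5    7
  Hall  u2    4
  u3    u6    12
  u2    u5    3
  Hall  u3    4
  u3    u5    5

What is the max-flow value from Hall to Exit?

Augment Hall→u1→u4→Exit: bottleneck 11, flow now 11.
Augment Hall→u2→u5→Exit: bottleneck 3, flow now 14.
Augment Hall→u2→u6→Exit: bottleneck 1, flow now 15.
Augment Hall→u3→u4→Exit: bottleneck 1, flow now 16.
Augment Hall→u3→u5→Exit: bottleneck 2, flow now 18.
Augment Hall→u3→u6→Exit: bottleneck 1, flow now 19.
No augmenting path remains; maximum flow = 19.
In the residual graph, reachable from Hall: {Hall}.
Min-cut edges: Hall→u1 (11), Hall→u2 (4), Hall→u3 (4); capacity 11 + 4 + 4 = 19.
This cut is saturated, so no flow can exceed 19.

19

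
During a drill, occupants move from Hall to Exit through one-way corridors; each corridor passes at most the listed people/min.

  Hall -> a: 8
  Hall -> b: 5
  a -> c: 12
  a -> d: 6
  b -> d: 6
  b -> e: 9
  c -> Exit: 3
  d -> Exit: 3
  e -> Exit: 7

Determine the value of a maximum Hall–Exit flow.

11

Augment Hall→a→c→Exit: bottleneck 3, flow now 3.
Augment Hall→a→d→Exit: bottleneck 3, flow now 6.
Augment Hall→b→e→Exit: bottleneck 5, flow now 11.
No augmenting path remains; maximum flow = 11.
In the residual graph, reachable from Hall: {Hall, a, c, d}.
Min-cut edges: Hall→b (5), c→Exit (3), d→Exit (3); capacity 5 + 3 + 3 = 11.
This cut is saturated, so no flow can exceed 11.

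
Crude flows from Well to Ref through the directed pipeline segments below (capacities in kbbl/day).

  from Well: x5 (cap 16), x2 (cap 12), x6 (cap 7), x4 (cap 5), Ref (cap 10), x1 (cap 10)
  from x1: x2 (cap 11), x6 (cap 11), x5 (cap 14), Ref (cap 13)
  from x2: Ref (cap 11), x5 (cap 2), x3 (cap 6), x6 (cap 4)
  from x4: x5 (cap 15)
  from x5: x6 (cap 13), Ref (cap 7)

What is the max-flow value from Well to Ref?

Augment Well→Ref: bottleneck 10, flow now 10.
Augment Well→x1→Ref: bottleneck 10, flow now 20.
Augment Well→x2→Ref: bottleneck 11, flow now 31.
Augment Well→x5→Ref: bottleneck 7, flow now 38.
No augmenting path remains; maximum flow = 38.
In the residual graph, reachable from Well: {Well, x2, x3, x4, x5, x6}.
Min-cut edges: Well→x1 (10), Well→Ref (10), x2→Ref (11), x5→Ref (7); capacity 10 + 10 + 11 + 7 = 38.
This cut is saturated, so no flow can exceed 38.

38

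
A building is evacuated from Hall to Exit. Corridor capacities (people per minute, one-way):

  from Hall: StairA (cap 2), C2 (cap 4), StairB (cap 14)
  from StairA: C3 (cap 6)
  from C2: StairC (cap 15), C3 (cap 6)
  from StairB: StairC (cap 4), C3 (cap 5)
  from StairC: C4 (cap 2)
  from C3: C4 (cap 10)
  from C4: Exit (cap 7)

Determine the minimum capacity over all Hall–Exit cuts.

7

Augment Hall→StairA→C3→C4→Exit: bottleneck 2, flow now 2.
Augment Hall→C2→StairC→C4→Exit: bottleneck 2, flow now 4.
Augment Hall→C2→C3→C4→Exit: bottleneck 2, flow now 6.
Augment Hall→StairB→C3→C4→Exit: bottleneck 1, flow now 7.
No augmenting path remains; maximum flow = 7.
By max-flow min-cut, the minimum cut capacity equals the max flow.
In the residual graph, reachable from Hall: {Hall, StairA, C2, StairB, StairC, C3, C4}.
Min-cut edges: C4→Exit (7); capacity 7 = 7.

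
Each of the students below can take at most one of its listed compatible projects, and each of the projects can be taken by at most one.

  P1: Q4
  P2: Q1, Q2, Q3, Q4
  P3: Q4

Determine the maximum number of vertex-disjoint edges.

2

Unit-capacity flow: source→left, listed edges, right→sink; max matching = max flow.
Augmenting path P1→Q4 (+1); matched 1.
Augmenting path P2→Q1 (+1); matched 2.
No augmenting path remains; maximum matching = 2.
König certificate: {P2, Q4} is a vertex cover of size 2 (every listed pair touches it), so no matching can be larger.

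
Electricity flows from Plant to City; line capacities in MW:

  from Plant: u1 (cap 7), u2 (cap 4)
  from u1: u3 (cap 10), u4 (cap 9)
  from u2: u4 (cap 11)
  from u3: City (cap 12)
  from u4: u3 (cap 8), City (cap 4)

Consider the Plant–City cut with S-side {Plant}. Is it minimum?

Yes — it is a minimum cut (capacity 11).

Given cut capacity: 7 + 4 = 11.
Augment Plant→u1→u3→City: bottleneck 7, flow now 7.
Augment Plant→u2→u4→City: bottleneck 4, flow now 11.
No augmenting path remains; maximum flow = 11.
Cut capacity 11 equals the max flow, so it is a minimum cut.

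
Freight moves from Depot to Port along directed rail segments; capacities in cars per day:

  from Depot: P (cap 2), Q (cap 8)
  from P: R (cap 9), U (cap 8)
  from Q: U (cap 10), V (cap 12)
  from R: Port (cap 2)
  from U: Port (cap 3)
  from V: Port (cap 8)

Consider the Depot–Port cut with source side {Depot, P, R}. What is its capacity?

18

Edges leaving {Depot, P, R}: Depot→Q (8), P→U (8), R→Port (2).
Cut capacity = 8 + 8 + 2 = 18.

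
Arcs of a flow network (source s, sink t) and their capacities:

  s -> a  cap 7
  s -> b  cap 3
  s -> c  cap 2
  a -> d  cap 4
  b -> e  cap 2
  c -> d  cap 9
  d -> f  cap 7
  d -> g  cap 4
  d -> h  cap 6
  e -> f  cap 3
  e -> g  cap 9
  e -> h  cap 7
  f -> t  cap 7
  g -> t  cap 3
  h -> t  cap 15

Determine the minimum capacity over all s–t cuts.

8

Augment s→a→d→f→t: bottleneck 4, flow now 4.
Augment s→b→e→f→t: bottleneck 2, flow now 6.
Augment s→c→d→f→t: bottleneck 1, flow now 7.
Augment s→c→d→g→t: bottleneck 1, flow now 8.
No augmenting path remains; maximum flow = 8.
By max-flow min-cut, the minimum cut capacity equals the max flow.
In the residual graph, reachable from s: {s, a, b}.
Min-cut edges: s→c (2), a→d (4), b→e (2); capacity 2 + 4 + 2 = 8.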